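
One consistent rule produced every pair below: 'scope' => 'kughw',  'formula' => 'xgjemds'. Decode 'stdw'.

Every letter moves 18 places later in the alphabet, wrapping around z→a.
Undoing it on stdw: s−18=a, t−18=b, d−18=l, w−18=e.

able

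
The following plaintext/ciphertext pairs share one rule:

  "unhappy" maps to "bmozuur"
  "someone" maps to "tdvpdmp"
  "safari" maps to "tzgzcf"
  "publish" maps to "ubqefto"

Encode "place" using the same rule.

u(20)→b(1) and n(13)→m(12) fit y≡17x+25 (mod 26); the inverse of 17 mod 26 is 23. This is an affine cipher: with a=0,…,z=25, each position x becomes (17x+25) mod 26.
On place: p(15)→17·15+25≡20=u; l(11)→17·11+25≡4=e; a(0)→17·0+25≡25=z; c(2)→17·2+25≡7=h; e(4)→17·4+25≡15=p (all mod 26).

uezhp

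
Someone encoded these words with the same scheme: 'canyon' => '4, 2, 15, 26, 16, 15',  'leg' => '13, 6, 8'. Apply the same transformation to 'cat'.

4, 2, 21

c is letter #3 and maps to 4: an offset of 1. Each letter is replaced by its alphabet position (a=1..z=26) + 1.
For cat: c=3→4, a=1→2, t=20→21.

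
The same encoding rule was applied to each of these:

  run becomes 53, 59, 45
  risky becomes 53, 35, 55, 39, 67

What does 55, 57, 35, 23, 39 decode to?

r(#18)→53 and u(#21)→59: differences scale by 2, so n = 2·pos + 17. Each letter becomes 2×(its alphabet position, a=1..z=26) + 17.
Decoding 55, 57, 35, 23, 39: 55→(55−17)÷2=19=s, 57→(57−17)÷2=20=t, 35→(35−17)÷2=9=i, 23→(23−17)÷2=3=c, 39→(39−17)÷2=11=k.

stick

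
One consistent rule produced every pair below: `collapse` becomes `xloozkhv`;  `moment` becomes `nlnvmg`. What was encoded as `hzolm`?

salon

This is the alphabet-reversal cipher (Atbash): a becomes z, b becomes y, etc.
Reversing it on hzolm: h↔s, z↔a, o↔l, l↔o, m↔n.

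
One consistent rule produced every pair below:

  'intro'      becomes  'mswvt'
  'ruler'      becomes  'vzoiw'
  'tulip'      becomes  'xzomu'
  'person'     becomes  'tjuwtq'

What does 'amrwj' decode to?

whose

Shifts by position in intro: pos 0: i→m (+4), pos 1: n→s (+5), pos 2: t→w (+3), pos 3: r→v (+4), pos 4: o→t (+5) — repeating every 3. It's a Vigenère-style cipher with numeric key [4,5,3]: position i shifts by key[i mod 3].
Decoding amrwj: a−4=w, m−5=h, r−3=o, w−4=s, j−5=e.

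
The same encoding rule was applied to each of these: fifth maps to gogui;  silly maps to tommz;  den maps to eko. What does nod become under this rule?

The shift depends on letter class: consonant f→g is +1, but vowel i→o is +6. The rule splits by letter class: vowels +6, consonants +1.
Applying it to nod: n(cons)+1=o, o(vowel)+6=u, d(cons)+1=e.

oue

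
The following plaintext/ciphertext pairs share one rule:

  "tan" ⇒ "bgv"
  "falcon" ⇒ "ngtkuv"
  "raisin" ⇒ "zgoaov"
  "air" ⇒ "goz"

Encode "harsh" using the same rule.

pgzap

The shift depends on letter class: consonant t→b is +8, but vowel a→g is +6. The rule splits by letter class: vowels +6, consonants +8.
Applying it to harsh: h(cons)+8=p, a(vowel)+6=g, r(cons)+8=z, s(cons)+8=a, h(cons)+8=p.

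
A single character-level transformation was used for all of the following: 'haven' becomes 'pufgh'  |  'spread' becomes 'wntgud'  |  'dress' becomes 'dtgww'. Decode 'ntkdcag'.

produce

Treating letters as 0–25, the rule is x ↦ 3x + 20 (mod 26).
Decoding ntkdcag: n(13)→9·(13−20)≡15=p; t(19)→9·(19−20)≡17=r; k(10)→9·(10−20)≡14=o; d(3)→9·(3−20)≡3=d; c(2)→9·(2−20)≡20=u; a(0)→9·(0−20)≡2=c; g(6)→9·(6−20)≡4=e (all mod 26).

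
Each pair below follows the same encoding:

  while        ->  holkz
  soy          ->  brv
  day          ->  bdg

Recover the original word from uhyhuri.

forever

The output letters match the input read backwards, each shifted +3: while reversed is elihw. The word is reversed, then every letter is shifted forward by 3.
Reversing it on uhyhuri: shift back: u−3=r, h−3=e, y−3=v, h−3=e, u−3=r, r−3=o, i−3=f → reverof; then reverse → forever.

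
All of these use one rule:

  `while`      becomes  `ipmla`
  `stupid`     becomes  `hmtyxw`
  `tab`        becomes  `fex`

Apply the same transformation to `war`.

The output letters match the input read backwards, each shifted +4: while reversed is elihw. Two steps: reverse the string, then apply a Caesar shift of +4.
On war: reverse → raw; then shift: r+4=v, a+4=e, w+4=a.

vea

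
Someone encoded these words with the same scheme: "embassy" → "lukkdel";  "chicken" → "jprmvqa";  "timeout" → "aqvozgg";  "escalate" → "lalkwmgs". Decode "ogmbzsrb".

In embassy: e→l is +7, m→u is +8, b→k is +9, a→k is +10 — the shift increases by 1 each position. Letter i (0-indexed) is shifted by i+7, so successive shifts are 7, 8, 9, ….
Undoing it on ogmbzsrb: o−7=h, g−8=y, m−9=d, b−10=r, z−11=o, s−12=g, r−13=e, b−14=n.

hydrogen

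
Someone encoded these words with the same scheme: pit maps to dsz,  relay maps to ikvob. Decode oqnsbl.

The output letters match the input read backwards, each shifted +10: pit reversed is tip. Two steps: reverse the string, then apply a Caesar shift of +10.
Undoing it on oqnsbl: shift back: o−10=e, q−10=g, n−10=d, s−10=i, b−10=r, l−10=b → egdirb; then reverse → bridge.

bridge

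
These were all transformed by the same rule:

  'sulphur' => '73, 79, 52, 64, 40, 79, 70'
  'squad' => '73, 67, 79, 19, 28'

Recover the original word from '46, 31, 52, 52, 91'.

jelly

s(#19)→73 and u(#21)→79: differences scale by 3, so n = 3·pos + 16. With a=1..z=26, the number is 3·pos + 16.
Undoing it on 46, 31, 52, 52, 91: 46→(46−16)÷3=10=j, 31→(31−16)÷3=5=e, 52→(52−16)÷3=12=l, 52→(52−16)÷3=12=l, 91→(91−16)÷3=25=y.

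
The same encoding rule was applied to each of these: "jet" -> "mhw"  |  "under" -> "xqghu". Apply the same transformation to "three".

wkuhh

This is a Caesar cipher with shift 3.
For three: t+3=w, h+3=k, r+3=u, e+3=h, e+3=h.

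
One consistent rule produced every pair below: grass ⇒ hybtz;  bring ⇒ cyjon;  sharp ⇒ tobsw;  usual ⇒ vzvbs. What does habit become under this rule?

ihcja

Shifts by position in grass: pos 0: g→h (+1), pos 1: r→y (+7), pos 2: a→b (+1), pos 3: s→t (+1), pos 4: s→z (+7) — repeating every 3. The shifts repeat in a cycle of length 3: positions 0,1,… shift by +1, +7, +1, then the pattern repeats.
Applying it to habit: h+1=i, a+7=h, b+1=c, i+1=j, t+7=a.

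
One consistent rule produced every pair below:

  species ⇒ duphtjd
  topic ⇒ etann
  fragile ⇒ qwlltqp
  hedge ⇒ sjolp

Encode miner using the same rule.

Shifts by position in species: pos 0: s→d (+11), pos 1: p→u (+5), pos 2: e→p (+11), pos 3: c→h (+5) — repeating every 2. The shifts repeat in a cycle of length 2: positions 0,1,… shift by +11, +5, then the pattern repeats.
Applying it to miner: m+11=x, i+5=n, n+11=y, e+5=j, r+11=c.

xnyjc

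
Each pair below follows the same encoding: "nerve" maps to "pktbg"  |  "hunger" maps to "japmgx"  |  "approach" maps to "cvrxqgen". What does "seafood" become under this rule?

Shifts by position in nerve: pos 0: n→p (+2), pos 1: e→k (+6), pos 2: r→t (+2), pos 3: v→b (+6) — repeating every 2. A repeating key of period 2 is used — shifts +2, +6 over and over.
For seafood: s+2=u, e+6=k, a+2=c, f+6=l, o+2=q, o+6=u, d+2=f.

ukclquf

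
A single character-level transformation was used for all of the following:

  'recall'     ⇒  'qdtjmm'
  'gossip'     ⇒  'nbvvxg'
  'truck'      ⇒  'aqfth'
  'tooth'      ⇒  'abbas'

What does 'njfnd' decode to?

This is an affine cipher: with a=0,…,z=25, each position x becomes (5x+9) mod 26.
Reversing it on njfnd: n(13)→21·(13−9)≡6=g; j(9)→21·(9−9)≡0=a; f(5)→21·(5−9)≡20=u; n(13)→21·(13−9)≡6=g; d(3)→21·(3−9)≡4=e (all mod 26).

gauge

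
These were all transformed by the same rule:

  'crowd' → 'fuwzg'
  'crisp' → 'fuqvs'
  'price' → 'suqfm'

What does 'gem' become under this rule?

jmp

Vowels shift forward by 8 and consonants shift forward by 3.
For gem: g(cons)+3=j, e(vowel)+8=m, m(cons)+3=p.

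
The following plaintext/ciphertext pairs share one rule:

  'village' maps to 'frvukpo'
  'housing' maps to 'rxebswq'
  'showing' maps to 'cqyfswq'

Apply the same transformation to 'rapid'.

It's a Vigenère-style cipher with numeric key [10,9]: position i shifts by key[i mod 2].
For rapid: r+10=b, a+9=j, p+10=z, i+9=r, d+10=n.

bjzrn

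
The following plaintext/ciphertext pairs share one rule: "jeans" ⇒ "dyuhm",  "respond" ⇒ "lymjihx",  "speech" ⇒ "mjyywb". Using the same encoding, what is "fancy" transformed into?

Every letter moves 20 places later in the alphabet, wrapping around z→a.
For fancy: f+20=z, a+20=u, n+20=h, c+20=w, y+20=s.

zuhws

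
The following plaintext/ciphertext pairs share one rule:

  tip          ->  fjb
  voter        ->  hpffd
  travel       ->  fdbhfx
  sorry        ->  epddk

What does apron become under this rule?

The shift depends on letter class: consonant t→f is +12, but vowel i→j is +1. Vowels shift forward by 1 and consonants shift forward by 12.
Applying it to apron: a(vowel)+1=b, p(cons)+12=b, r(cons)+12=d, o(vowel)+1=p, n(cons)+12=z.

bbdpz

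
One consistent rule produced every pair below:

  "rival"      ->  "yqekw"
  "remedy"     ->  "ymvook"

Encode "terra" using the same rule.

amabl

The shift increases by 1 at each position, starting from +7: 7, 8, 9, ….
For terra: t+7=a, e+8=m, r+9=a, r+10=b, a+11=l.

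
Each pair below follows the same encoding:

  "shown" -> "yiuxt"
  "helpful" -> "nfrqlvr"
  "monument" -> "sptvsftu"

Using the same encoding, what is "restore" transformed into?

A repeating key of period 2 is used — shifts +6, +1 over and over.
On restore: r+6=x, e+1=f, s+6=y, t+1=u, o+6=u, r+1=s, e+6=k.

xfyuusk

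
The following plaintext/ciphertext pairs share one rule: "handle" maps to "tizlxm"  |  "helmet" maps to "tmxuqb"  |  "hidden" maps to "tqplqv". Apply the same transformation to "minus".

yqzce

A repeating key of period 2 is used — shifts +12, +8 over and over.
Applying it to minus: m+12=y, i+8=q, n+12=z, u+8=c, s+12=e.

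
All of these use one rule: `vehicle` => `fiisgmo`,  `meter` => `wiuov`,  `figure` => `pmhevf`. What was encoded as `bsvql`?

Shifts by position in vehicle: pos 0: v→f (+10), pos 1: e→i (+4), pos 2: h→i (+1), pos 3: i→s (+10), pos 4: c→g (+4), pos 5: l→m (+1) — repeating every 3. It's a Vigenère-style cipher with numeric key [10,4,1]: position i shifts by key[i mod 3].
Decoding bsvql: b−10=r, s−4=o, v−1=u, q−10=g, l−4=h.

rough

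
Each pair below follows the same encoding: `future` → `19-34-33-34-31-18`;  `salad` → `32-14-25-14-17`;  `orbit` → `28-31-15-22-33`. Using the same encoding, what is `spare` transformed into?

f is letter #6 and maps to 19: an offset of 13. Letters become their 1-based position plus 13 (so a→14, b→15, …).
On spare: s=19→32, p=16→29, a=1→14, r=18→31, e=5→18.

32-29-14-31-18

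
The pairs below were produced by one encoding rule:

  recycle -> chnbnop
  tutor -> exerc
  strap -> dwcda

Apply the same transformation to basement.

Shifts by position in recycle: pos 0: r→c (+11), pos 1: e→h (+3), pos 2: c→n (+11), pos 3: y→b (+3) — repeating every 2. A repeating key of period 2 is used — shifts +11, +3 over and over.
On basement: b+11=m, a+3=d, s+11=d, e+3=h, m+11=x, e+3=h, n+11=y, t+3=w.

mddhxhyw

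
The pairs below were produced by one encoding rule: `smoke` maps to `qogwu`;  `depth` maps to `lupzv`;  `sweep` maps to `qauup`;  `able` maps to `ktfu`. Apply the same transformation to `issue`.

eqqiu

s(18)→q(16) and m(12)→o(14) fit y≡9x+10 (mod 26); the inverse of 9 mod 26 is 3. Each letter's alphabet position (a=0..z=25) is mapped through 9·x+10 mod 26 — an affine cipher.
For issue: i(8)→9·8+10≡4=e; s(18)→9·18+10≡16=q; s(18)→9·18+10≡16=q; u(20)→9·20+10≡8=i; e(4)→9·4+10≡20=u (all mod 26).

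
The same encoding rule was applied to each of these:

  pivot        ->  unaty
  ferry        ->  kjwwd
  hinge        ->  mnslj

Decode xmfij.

Compare letters: p→u is +5, i→n is +5, v→a is +5 — a constant shift. It's a constant shift of +5 (ROT5).
Undoing it on xmfij: x−5=s, m−5=h, f−5=a, i−5=d, j−5=e.

shade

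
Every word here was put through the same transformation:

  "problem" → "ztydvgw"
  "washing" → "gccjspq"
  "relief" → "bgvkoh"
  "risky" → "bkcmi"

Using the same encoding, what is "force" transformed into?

Shifts by position in problem: pos 0: p→z (+10), pos 1: r→t (+2), pos 2: o→y (+10), pos 3: b→d (+2) — repeating every 2. A repeating key of period 2 is used — shifts +10, +2 over and over.
For force: f+10=p, o+2=q, r+10=b, c+2=e, e+10=o.

pqbeo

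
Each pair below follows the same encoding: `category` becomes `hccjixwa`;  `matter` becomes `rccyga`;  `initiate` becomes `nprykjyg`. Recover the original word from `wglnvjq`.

It's a Vigenère-style cipher with numeric key [5,2,9]: position i shifts by key[i mod 3].
Reversing it on wglnvjq: w−5=r, g−2=e, l−9=c, n−5=i, v−2=t, j−9=a, q−5=l.

recital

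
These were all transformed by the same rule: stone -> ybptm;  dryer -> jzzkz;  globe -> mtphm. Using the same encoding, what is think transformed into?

Shifts by position in stone: pos 0: s→y (+6), pos 1: t→b (+8), pos 2: o→p (+1), pos 3: n→t (+6), pos 4: e→m (+8) — repeating every 3. It's a Vigenère-style cipher with numeric key [6,8,1]: position i shifts by key[i mod 3].
Applying it to think: t+6=z, h+8=p, i+1=j, n+6=t, k+8=s.

zpjts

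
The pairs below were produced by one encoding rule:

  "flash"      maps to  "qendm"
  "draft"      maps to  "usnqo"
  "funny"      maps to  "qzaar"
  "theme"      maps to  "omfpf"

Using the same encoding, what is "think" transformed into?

omxat

f(5)→q(16) and l(11)→e(4) fit y≡11x+13 (mod 26); the inverse of 11 mod 26 is 19. Each letter's alphabet position (a=0..z=25) is mapped through 11·x+13 mod 26 — an affine cipher.
For think: t(19)→11·19+13≡14=o; h(7)→11·7+13≡12=m; i(8)→11·8+13≡23=x; n(13)→11·13+13≡0=a; k(10)→11·10+13≡19=t (all mod 26).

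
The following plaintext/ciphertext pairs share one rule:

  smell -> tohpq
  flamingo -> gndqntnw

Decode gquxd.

In smell: s→t is +1, m→o is +2, e→h is +3, l→p is +4 — the shift increases by 1 each position. Letter i (0-indexed) is shifted by i+1, so successive shifts are 1, 2, 3, ….
Reversing it on gquxd: g−1=f, q−2=o, u−3=r, x−4=t, d−5=y.

forty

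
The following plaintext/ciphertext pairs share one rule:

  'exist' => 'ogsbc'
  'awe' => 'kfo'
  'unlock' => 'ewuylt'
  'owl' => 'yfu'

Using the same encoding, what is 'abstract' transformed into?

kkbcaklc

The shift depends on letter class: consonant x→g is +9, but vowel e→o is +10. Vowels shift forward by 10 and consonants shift forward by 9.
For abstract: a(vowel)+10=k, b(cons)+9=k, s(cons)+9=b, t(cons)+9=c, r(cons)+9=a, a(vowel)+10=k, c(cons)+9=l, t(cons)+9=c.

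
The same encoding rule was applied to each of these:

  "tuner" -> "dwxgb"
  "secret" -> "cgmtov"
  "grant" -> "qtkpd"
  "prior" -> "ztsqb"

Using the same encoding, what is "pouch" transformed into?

zqeer

It's a Vigenère-style cipher with numeric key [10,2]: position i shifts by key[i mod 2].
For pouch: p+10=z, o+2=q, u+10=e, c+2=e, h+10=r.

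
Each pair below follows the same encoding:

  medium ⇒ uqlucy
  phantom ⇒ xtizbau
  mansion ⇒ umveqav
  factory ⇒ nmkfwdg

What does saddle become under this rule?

amlptq

The shifts repeat in a cycle of length 2: positions 0,1,… shift by +8, +12, then the pattern repeats.
On saddle: s+8=a, a+12=m, d+8=l, d+12=p, l+8=t, e+12=q.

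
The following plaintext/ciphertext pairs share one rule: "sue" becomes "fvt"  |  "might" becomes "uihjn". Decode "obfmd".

The word is reversed, then every letter is shifted forward by 1.
Reversing it on obfmd: shift back: o−1=n, b−1=a, f−1=e, m−1=l, d−1=c → naelc; then reverse → clean.

clean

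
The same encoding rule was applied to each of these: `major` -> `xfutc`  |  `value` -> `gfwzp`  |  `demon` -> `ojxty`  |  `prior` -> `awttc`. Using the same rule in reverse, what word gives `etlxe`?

toast

A repeating key of period 2 is used — shifts +11, +5 over and over.
Decoding etlxe: e−11=t, t−5=o, l−11=a, x−5=s, e−11=t.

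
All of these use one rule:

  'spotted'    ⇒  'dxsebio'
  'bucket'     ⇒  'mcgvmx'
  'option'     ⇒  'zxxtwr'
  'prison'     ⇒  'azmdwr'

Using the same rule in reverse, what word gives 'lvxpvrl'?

antenna

Shifts by position in spotted: pos 0: s→d (+11), pos 1: p→x (+8), pos 2: o→s (+4), pos 3: t→e (+11), pos 4: t→b (+8), pos 5: e→i (+4) — repeating every 3. The shifts repeat in a cycle of length 3: positions 0,1,… shift by +11, +8, +4, then the pattern repeats.
Decoding lvxpvrl: l−11=a, v−8=n, x−4=t, p−11=e, v−8=n, r−4=n, l−11=a.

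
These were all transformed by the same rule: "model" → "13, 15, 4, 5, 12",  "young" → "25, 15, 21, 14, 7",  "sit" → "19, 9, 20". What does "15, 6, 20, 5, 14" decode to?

often

Each letter is replaced by its alphabet position (a=1, b=2, …, z=26).
Undoing it on 15, 6, 20, 5, 14: 15=o, 6=f, 20=t, 5=e, 14=n.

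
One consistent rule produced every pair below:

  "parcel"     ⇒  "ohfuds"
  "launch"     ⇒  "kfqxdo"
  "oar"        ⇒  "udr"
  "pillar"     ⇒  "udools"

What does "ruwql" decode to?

The word is reversed, then every letter is shifted forward by 3.
Decoding ruwql: shift back: r−3=o, u−3=r, w−3=t, q−3=n, l−3=i → ortni; then reverse → intro.

intro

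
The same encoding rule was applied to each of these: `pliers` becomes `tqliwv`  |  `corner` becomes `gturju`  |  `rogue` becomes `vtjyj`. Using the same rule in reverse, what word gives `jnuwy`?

first

Shifts by position in pliers: pos 0: p→t (+4), pos 1: l→q (+5), pos 2: i→l (+3), pos 3: e→i (+4), pos 4: r→w (+5), pos 5: s→v (+3) — repeating every 3. A repeating key of period 3 is used — shifts +4, +5, +3 over and over.
Undoing it on jnuwy: j−4=f, n−5=i, u−3=r, w−4=s, y−5=t.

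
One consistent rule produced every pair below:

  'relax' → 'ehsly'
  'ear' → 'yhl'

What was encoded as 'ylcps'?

liver

The output letters match the input read backwards, each shifted +7: relax reversed is xaler. Read the word backwards and shift each letter +7.
Reversing it on ylcps: shift back: y−7=r, l−7=e, c−7=v, p−7=i, s−7=l → revil; then reverse → liver.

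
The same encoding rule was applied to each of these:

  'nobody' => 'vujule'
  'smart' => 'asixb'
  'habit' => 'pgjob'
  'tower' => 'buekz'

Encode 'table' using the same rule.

bgjrm

Shifts by position in nobody: pos 0: n→v (+8), pos 1: o→u (+6), pos 2: b→j (+8), pos 3: o→u (+6) — repeating every 2. It's a Vigenère-style cipher with numeric key [8,6]: position i shifts by key[i mod 2].
Applying it to table: t+8=b, a+6=g, b+8=j, l+6=r, e+8=m.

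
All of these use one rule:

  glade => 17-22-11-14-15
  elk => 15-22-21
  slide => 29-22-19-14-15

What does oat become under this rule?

g is letter #7 and maps to 17: an offset of 10. The number is (letter's place in the alphabet, a=1) + 10.
Applying it to oat: o=15→25, a=1→11, t=20→30.

25-11-30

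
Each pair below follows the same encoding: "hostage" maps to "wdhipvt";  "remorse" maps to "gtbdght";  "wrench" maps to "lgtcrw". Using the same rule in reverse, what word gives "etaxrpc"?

Each letter is shifted forward by 15 in the alphabet (a Caesar shift of +15).
Undoing it on etaxrpc: e−15=p, t−15=e, a−15=l, x−15=i, r−15=c, p−15=a, c−15=n.

pelican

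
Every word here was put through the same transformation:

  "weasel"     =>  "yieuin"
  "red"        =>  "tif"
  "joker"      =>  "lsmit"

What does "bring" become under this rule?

dtmpi

The shift depends on letter class: consonant w→y is +2, but vowel e→i is +4. Vowels shift forward by 4 and consonants shift forward by 2.
Applying it to bring: b(cons)+2=d, r(cons)+2=t, i(vowel)+4=m, n(cons)+2=p, g(cons)+2=i.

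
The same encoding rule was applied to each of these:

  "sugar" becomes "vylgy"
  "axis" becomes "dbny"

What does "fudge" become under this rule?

In sugar: s→v is +3, u→y is +4, g→l is +5, a→g is +6 — the shift increases by 1 each position. Each letter shifts forward by (position + 3), i.e. 3, 4, 5, … — the shift grows by one for each successive letter.
On fudge: f+3=i, u+4=y, d+5=i, g+6=m, e+7=l.

iyiml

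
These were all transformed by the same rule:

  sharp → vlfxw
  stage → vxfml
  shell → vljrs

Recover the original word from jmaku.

given

In sharp: s→v is +3, h→l is +4, a→f is +5, r→x is +6 — the shift increases by 1 each position. Each letter shifts forward by (position + 3), i.e. 3, 4, 5, … — the shift grows by one for each successive letter.
Reversing it on jmaku: j−3=g, m−4=i, a−5=v, k−6=e, u−7=n.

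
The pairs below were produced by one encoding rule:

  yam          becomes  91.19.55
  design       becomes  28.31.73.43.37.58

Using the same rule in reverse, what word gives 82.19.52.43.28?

valid

y(#25)→91 and a(#1)→19: differences scale by 3, so n = 3·pos + 16. The formula is n = 3×(alphabet index, a=1) + 16.
Decoding 82.19.52.43.28: 82→(82−16)÷3=22=v, 19→(19−16)÷3=1=a, 52→(52−16)÷3=12=l, 43→(43−16)÷3=9=i, 28→(28−16)÷3=4=d.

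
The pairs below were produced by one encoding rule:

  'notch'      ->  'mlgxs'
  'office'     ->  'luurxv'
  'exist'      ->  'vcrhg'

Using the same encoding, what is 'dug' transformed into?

wft

Each pair mirrors across the alphabet (n↔m, o↔l, t↔g): positions sum to 25. Each letter is replaced by its mirror in the alphabet: a↔z, b↔y, c↔x, and so on (the Atbash cipher).
Applying it to dug: d↔w, u↔f, g↔t.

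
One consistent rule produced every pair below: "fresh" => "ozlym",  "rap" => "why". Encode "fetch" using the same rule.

ojalm

Read the word backwards and shift each letter +7.
On fetch: reverse → hctef; then shift: h+7=o, c+7=j, t+7=a, e+7=l, f+7=m.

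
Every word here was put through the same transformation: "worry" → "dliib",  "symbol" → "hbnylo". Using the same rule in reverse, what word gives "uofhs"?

flush

Each pair mirrors across the alphabet (w↔d, o↔l, r↔i): positions sum to 25. Letters are reflected about the middle of the alphabet (position → 25−position): Atbash.
Reversing it on uofhs: u↔f, o↔l, f↔u, h↔s, s↔h.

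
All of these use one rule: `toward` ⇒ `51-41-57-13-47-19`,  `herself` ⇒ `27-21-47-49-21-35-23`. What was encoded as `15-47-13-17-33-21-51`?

bracket

t(#20)→51 and o(#15)→41: differences scale by 2, so n = 2·pos + 11. Each letter becomes 2×(its alphabet position, a=1..z=26) + 11.
Reversing it on 15-47-13-17-33-21-51: 15→(15−11)÷2=2=b, 47→(47−11)÷2=18=r, 13→(13−11)÷2=1=a, 17→(17−11)÷2=3=c, 33→(33−11)÷2=11=k, 21→(21−11)÷2=5=e, 51→(51−11)÷2=20=t.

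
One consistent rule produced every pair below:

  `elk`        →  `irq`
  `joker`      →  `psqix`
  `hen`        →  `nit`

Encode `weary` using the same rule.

The shift depends on letter class: consonant l→r is +6, but vowel e→i is +4. Two shifts are in play — +4 for a/e/i/o/u, +6 for every other letter.
On weary: w(cons)+6=c, e(vowel)+4=i, a(vowel)+4=e, r(cons)+6=x, y(cons)+6=e.

ciexe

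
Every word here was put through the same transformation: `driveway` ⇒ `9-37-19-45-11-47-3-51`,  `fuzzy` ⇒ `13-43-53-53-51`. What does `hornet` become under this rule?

d(#4)→9 and r(#18)→37: differences scale by 2, so n = 2·pos + 1. The formula is n = 2×(alphabet index, a=1) + 1.
For hornet: h=8→17, o=15→31, r=18→37, n=14→29, e=5→11, t=20→41.

17-31-37-29-11-41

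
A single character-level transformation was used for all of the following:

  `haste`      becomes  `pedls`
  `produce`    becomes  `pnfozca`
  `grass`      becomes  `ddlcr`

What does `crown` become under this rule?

The output letters match the input read backwards, each shifted +11: haste reversed is etsah. Two steps: reverse the string, then apply a Caesar shift of +11.
On crown: reverse → nworc; then shift: n+11=y, w+11=h, o+11=z, r+11=c, c+11=n.

yhzcn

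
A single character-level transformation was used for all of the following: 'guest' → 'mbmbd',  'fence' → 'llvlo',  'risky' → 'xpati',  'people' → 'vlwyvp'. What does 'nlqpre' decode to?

height

In guest: g→m is +6, u→b is +7, e→m is +8, s→b is +9 — the shift increases by 1 each position. Each letter shifts forward by (position + 6), i.e. 6, 7, 8, … — the shift grows by one for each successive letter.
Reversing it on nlqpre: n−6=h, l−7=e, q−8=i, p−9=g, r−10=h, e−11=t.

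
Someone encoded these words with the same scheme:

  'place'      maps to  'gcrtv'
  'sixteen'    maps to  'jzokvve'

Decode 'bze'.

kin

Compare letters: p→g is +17, l→c is +17, a→r is +17 — a constant shift. Each letter is shifted forward by 17 in the alphabet (a Caesar shift of +17).
Undoing it on bze: b−17=k, z−17=i, e−17=n.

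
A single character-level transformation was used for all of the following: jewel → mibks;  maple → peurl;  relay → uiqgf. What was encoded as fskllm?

coffee

In jewel: j→m is +3, e→i is +4, w→b is +5, e→k is +6 — the shift increases by 1 each position. Letter i (0-indexed) is shifted by i+3, so successive shifts are 3, 4, 5, ….
Decoding fskllm: f−3=c, s−4=o, k−5=f, l−6=f, l−7=e, m−8=e.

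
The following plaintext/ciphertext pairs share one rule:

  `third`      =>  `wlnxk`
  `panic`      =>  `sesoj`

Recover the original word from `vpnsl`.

The shift increases by 1 at each position, starting from +3: 3, 4, 5, ….
Reversing it on vpnsl: v−3=s, p−4=l, n−5=i, s−6=m, l−7=e.

slime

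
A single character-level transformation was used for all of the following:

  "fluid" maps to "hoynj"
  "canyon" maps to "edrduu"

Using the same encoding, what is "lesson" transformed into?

nhwxuu

In fluid: f→h is +2, l→o is +3, u→y is +4, i→n is +5 — the shift increases by 1 each position. Letter i (0-indexed) is shifted by i+2, so successive shifts are 2, 3, 4, ….
For lesson: l+2=n, e+3=h, s+4=w, s+5=x, o+6=u, n+7=u.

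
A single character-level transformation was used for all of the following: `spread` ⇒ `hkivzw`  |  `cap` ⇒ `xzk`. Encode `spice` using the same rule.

Each pair mirrors across the alphabet (s↔h, p↔k, r↔i): positions sum to 25. Letters are reflected about the middle of the alphabet (position → 25−position): Atbash.
For spice: s↔h, p↔k, i↔r, c↔x, e↔v.

hkrxv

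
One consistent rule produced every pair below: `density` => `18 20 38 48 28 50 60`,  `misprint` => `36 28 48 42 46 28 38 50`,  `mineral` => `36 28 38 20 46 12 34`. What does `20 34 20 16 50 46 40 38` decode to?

The formula is n = 2×(alphabet index, a=1) + 10.
Decoding 20 34 20 16 50 46 40 38: 20→(20−10)÷2=5=e, 34→(34−10)÷2=12=l, 20→(20−10)÷2=5=e, 16→(16−10)÷2=3=c, 50→(50−10)÷2=20=t, 46→(46−10)÷2=18=r, 40→(40−10)÷2=15=o, 38→(38−10)÷2=14=n.

electron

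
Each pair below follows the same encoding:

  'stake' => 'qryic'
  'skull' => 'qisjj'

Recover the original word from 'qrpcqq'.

Compare letters: s→q is +24, t→r is +24, a→y is +24 — a constant shift. Every letter moves 24 places later in the alphabet, wrapping around z→a.
Decoding qrpcqq: q−24=s, r−24=t, p−24=r, c−24=e, q−24=s, q−24=s.

stress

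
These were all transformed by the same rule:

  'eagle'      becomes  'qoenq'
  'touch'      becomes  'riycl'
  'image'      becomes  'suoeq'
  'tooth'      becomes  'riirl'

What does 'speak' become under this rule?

e(4)→q(16) and a(0)→o(14) fit y≡7x+14 (mod 26); the inverse of 7 mod 26 is 15. Treating letters as 0–25, the rule is x ↦ 7x + 14 (mod 26).
For speak: s(18)→7·18+14≡10=k; p(15)→7·15+14≡15=p; e(4)→7·4+14≡16=q; a(0)→7·0+14≡14=o; k(10)→7·10+14≡6=g (all mod 26).

kpqog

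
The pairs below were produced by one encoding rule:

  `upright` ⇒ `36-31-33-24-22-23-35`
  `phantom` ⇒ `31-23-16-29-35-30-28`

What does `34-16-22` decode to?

sag

u is letter #21 and maps to 36: an offset of 15. The number is (letter's place in the alphabet, a=1) + 15.
Reversing it on 34-16-22: 34→(34−15)÷1=19=s, 16→(16−15)÷1=1=a, 22→(22−15)÷1=7=g.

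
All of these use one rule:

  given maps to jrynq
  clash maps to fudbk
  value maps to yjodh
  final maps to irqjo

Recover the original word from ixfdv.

focus

A repeating key of period 2 is used — shifts +3, +9 over and over.
Undoing it on ixfdv: i−3=f, x−9=o, f−3=c, d−9=u, v−3=s.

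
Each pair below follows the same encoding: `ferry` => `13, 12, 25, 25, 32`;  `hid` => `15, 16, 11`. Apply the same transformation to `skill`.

f is letter #6 and maps to 13: an offset of 7. The number is (letter's place in the alphabet, a=1) + 7.
For skill: s=19→26, k=11→18, i=9→16, l=12→19, l=12→19.

26, 18, 16, 19, 19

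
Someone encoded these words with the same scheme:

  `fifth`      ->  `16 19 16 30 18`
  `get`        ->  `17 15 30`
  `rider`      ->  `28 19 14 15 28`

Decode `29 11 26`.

sap

Each letter is replaced by its alphabet position (a=1..z=26) + 10.
Decoding 29 11 26: 29→(29−10)÷1=19=s, 11→(11−10)÷1=1=a, 26→(26−10)÷1=16=p.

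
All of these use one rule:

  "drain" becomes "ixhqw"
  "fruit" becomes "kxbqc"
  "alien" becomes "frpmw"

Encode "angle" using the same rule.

In drain: d→i is +5, r→x is +6, a→h is +7, i→q is +8 — the shift increases by 1 each position. The shift increases by 1 at each position, starting from +5: 5, 6, 7, ….
On angle: a+5=f, n+6=t, g+7=n, l+8=t, e+9=n.

ftntn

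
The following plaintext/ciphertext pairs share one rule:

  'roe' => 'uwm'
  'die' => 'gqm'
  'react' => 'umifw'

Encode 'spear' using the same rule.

The shift depends on letter class: consonant r→u is +3, but vowel o→w is +8. Vowels shift forward by 8 and consonants shift forward by 3.
Applying it to spear: s(cons)+3=v, p(cons)+3=s, e(vowel)+8=m, a(vowel)+8=i, r(cons)+3=u.

vsmiu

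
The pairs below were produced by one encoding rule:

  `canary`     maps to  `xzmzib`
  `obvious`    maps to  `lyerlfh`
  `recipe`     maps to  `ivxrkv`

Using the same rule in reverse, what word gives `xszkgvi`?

This is the alphabet-reversal cipher (Atbash): a becomes z, b becomes y, etc.
Reversing it on xszkgvi: x↔c, s↔h, z↔a, k↔p, g↔t, v↔e, i↔r.

chapter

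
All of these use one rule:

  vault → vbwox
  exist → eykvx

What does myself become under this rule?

In vault: v→v is +0, a→b is +1, u→w is +2, l→o is +3 — the shift increases by 1 each position. Each letter shifts forward by its position index (0, 1, 2, …) — the shift grows by one for each successive letter.
On myself: m+0=m, y+1=z, s+2=u, e+3=h, l+4=p, f+5=k.

mzuhpk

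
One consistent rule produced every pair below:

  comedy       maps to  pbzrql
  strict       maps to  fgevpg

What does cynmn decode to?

plaza

Compare letters: c→p is +13, o→b is +13, m→z is +13 — a constant shift. This is a Caesar cipher with shift 13.
Reversing it on cynmn: c−13=p, y−13=l, n−13=a, m−13=z, n−13=a.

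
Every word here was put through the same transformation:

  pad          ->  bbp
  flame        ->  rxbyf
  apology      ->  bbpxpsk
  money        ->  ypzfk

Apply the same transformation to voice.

The shift depends on letter class: consonant p→b is +12, but vowel a→b is +1. Two shifts are in play — +1 for a/e/i/o/u, +12 for every other letter.
On voice: v(cons)+12=h, o(vowel)+1=p, i(vowel)+1=j, c(cons)+12=o, e(vowel)+1=f.

hpjof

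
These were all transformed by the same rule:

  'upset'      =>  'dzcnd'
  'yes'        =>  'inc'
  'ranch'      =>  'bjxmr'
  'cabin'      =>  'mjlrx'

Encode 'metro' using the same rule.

wndbx

The shift depends on letter class: consonant p→z is +10, but vowel u→d is +9. Vowels shift forward by 9 and consonants shift forward by 10.
Applying it to metro: m(cons)+10=w, e(vowel)+9=n, t(cons)+10=d, r(cons)+10=b, o(vowel)+9=x.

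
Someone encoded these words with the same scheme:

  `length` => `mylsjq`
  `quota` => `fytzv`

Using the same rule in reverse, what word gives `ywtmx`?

The output letters match the input read backwards, each shifted +5: length reversed is htgnel. Read the word backwards and shift each letter +5.
Decoding ywtmx: shift back: y−5=t, w−5=r, t−5=o, m−5=h, x−5=s → trohs; then reverse → short.

short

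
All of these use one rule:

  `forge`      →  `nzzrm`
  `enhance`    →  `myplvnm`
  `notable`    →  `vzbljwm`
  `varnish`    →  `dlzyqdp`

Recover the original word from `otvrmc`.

Shifts by position in forge: pos 0: f→n (+8), pos 1: o→z (+11), pos 2: r→z (+8), pos 3: g→r (+11) — repeating every 2. It's a Vigenère-style cipher with numeric key [8,11]: position i shifts by key[i mod 2].
Decoding otvrmc: o−8=g, t−11=i, v−8=n, r−11=g, m−8=e, c−11=r.

ginger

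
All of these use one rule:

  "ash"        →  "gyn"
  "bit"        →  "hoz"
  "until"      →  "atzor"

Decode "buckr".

vowel

It's a constant shift of +6 (ROT6).
Undoing it on buckr: b−6=v, u−6=o, c−6=w, k−6=e, r−6=l.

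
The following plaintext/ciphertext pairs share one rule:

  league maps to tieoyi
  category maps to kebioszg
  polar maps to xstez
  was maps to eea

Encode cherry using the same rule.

kpizzg

The shift depends on letter class: consonant l→t is +8, but vowel e→i is +4. Vowels shift forward by 4 and consonants shift forward by 8.
On cherry: c(cons)+8=k, h(cons)+8=p, e(vowel)+4=i, r(cons)+8=z, r(cons)+8=z, y(cons)+8=g.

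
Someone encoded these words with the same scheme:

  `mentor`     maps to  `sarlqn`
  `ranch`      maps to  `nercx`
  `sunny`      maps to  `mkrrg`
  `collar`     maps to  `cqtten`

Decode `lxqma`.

m(12)→s(18) and e(4)→a(0) fit y≡25x+4 (mod 26); the inverse of 25 mod 26 is 25. Treating letters as 0–25, the rule is x ↦ 25x + 4 (mod 26).
Decoding lxqma: l(11)→25·(11−4)≡19=t; x(23)→25·(23−4)≡7=h; q(16)→25·(16−4)≡14=o; m(12)→25·(12−4)≡18=s; a(0)→25·(0−4)≡4=e (all mod 26).

those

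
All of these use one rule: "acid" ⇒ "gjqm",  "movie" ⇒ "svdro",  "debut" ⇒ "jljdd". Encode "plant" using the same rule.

vsiwd

Each letter shifts forward by (position + 6), i.e. 6, 7, 8, … — the shift grows by one for each successive letter.
Applying it to plant: p+6=v, l+7=s, a+8=i, n+9=w, t+10=d.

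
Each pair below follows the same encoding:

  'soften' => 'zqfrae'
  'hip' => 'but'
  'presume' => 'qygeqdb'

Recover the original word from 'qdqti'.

The output letters match the input read backwards, each shifted +12: soften reversed is netfos. Read the word backwards and shift each letter +12.
Decoding qdqti: shift back: q−12=e, d−12=r, q−12=e, t−12=h, i−12=w → erehw; then reverse → where.

where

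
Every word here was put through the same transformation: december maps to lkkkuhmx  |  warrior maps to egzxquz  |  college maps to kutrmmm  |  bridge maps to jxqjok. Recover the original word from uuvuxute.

monopoly

Shifts by position in december: pos 0: d→l (+8), pos 1: e→k (+6), pos 2: c→k (+8), pos 3: e→k (+6) — repeating every 2. A repeating key of period 2 is used — shifts +8, +6 over and over.
Undoing it on uuvuxute: u−8=m, u−6=o, v−8=n, u−6=o, x−8=p, u−6=o, t−8=l, e−6=y.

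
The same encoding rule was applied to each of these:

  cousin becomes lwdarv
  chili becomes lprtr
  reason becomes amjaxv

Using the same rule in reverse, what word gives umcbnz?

Shifts by position in cousin: pos 0: c→l (+9), pos 1: o→w (+8), pos 2: u→d (+9), pos 3: s→a (+8) — repeating every 2. It's a Vigenère-style cipher with numeric key [9,8]: position i shifts by key[i mod 2].
Reversing it on umcbnz: u−9=l, m−8=e, c−9=t, b−8=t, n−9=e, z−8=r.

letter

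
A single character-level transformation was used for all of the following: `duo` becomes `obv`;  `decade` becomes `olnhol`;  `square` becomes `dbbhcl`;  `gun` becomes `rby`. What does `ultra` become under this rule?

bwech

The shift depends on letter class: consonant d→o is +11, but vowel u→b is +7. Vowels shift forward by 7 and consonants shift forward by 11.
Applying it to ultra: u(vowel)+7=b, l(cons)+11=w, t(cons)+11=e, r(cons)+11=c, a(vowel)+7=h.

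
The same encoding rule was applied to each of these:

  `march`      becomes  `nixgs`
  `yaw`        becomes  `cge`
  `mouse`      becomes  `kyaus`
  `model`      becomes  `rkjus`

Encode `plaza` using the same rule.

The output letters match the input read backwards, each shifted +6: march reversed is hcram. Two steps: reverse the string, then apply a Caesar shift of +6.
For plaza: reverse → azalp; then shift: a+6=g, z+6=f, a+6=g, l+6=r, p+6=v.

gfgrv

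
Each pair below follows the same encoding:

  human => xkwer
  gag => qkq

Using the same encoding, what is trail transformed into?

vskbd

The output letters match the input read backwards, each shifted +10: human reversed is namuh. Read the word backwards and shift each letter +10.
For trail: reverse → liart; then shift: l+10=v, i+10=s, a+10=k, r+10=b, t+10=d.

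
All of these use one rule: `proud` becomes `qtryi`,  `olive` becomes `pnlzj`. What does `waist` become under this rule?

xclwy

In proud: p→q is +1, r→t is +2, o→r is +3, u→y is +4 — the shift increases by 1 each position. Each letter shifts forward by (position + 1), i.e. 1, 2, 3, … — the shift grows by one for each successive letter.
On waist: w+1=x, a+2=c, i+3=l, s+4=w, t+5=y.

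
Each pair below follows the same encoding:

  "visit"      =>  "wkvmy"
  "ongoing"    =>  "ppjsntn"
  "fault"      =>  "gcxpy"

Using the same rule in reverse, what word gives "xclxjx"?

In visit: v→w is +1, i→k is +2, s→v is +3, i→m is +4 — the shift increases by 1 each position. Letter i (0-indexed) is shifted by i+1, so successive shifts are 1, 2, 3, ….
Undoing it on xclxjx: x−1=w, c−2=a, l−3=i, x−4=t, j−5=e, x−6=r.

waiter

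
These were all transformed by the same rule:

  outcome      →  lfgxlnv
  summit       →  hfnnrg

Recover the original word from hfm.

Each pair mirrors across the alphabet (o↔l, u↔f, t↔g): positions sum to 25. This is the alphabet-reversal cipher (Atbash): a becomes z, b becomes y, etc.
Reversing it on hfm: h↔s, f↔u, m↔n.

sun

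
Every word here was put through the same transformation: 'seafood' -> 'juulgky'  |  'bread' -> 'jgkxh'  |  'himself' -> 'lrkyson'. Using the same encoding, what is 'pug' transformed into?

mav

The output letters match the input read backwards, each shifted +6: seafood reversed is doofaes. Two steps: reverse the string, then apply a Caesar shift of +6.
Applying it to pug: reverse → gup; then shift: g+6=m, u+6=a, p+6=v.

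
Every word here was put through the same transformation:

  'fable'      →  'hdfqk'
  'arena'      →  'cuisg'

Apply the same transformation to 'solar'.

In fable: f→h is +2, a→d is +3, b→f is +4, l→q is +5 — the shift increases by 1 each position. The shift increases by 1 at each position, starting from +2: 2, 3, 4, ….
For solar: s+2=u, o+3=r, l+4=p, a+5=f, r+6=x.

urpfx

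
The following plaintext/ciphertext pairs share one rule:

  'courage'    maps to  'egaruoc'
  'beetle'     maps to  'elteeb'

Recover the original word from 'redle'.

It's just the letters in reverse order.
Reversing it on redle: then reverse → elder.

elder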